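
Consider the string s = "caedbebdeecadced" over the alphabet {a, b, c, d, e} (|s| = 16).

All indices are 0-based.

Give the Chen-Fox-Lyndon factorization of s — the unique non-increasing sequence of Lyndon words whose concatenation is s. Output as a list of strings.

emit factor 1: 'c' (i=0, period=1)
emit factor 2: 'aedbebdeec' (i=1, period=10)
emit factor 3: 'adced' (i=11, period=5)

["c", "aedbebdeec", "adced"]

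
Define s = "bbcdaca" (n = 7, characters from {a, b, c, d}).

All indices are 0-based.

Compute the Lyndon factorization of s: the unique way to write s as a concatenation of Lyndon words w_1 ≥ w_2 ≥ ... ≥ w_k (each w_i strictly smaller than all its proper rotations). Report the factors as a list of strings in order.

emit factor 1: 'bbcd' (i=0, period=4)
emit factor 2: 'ac' (i=4, period=2)
emit factor 3: 'a' (i=6, period=1)

["bbcd", "ac", "a"]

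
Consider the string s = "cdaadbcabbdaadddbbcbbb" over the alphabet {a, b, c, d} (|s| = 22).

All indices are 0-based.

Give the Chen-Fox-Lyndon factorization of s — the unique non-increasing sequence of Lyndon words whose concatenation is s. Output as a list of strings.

emit factor 1: 'cd' (i=0, period=2)
emit factor 2: 'aadbcabbdaadddbbcbbb' (i=2, period=20)

["cd", "aadbcabbdaadddbbcbbb"]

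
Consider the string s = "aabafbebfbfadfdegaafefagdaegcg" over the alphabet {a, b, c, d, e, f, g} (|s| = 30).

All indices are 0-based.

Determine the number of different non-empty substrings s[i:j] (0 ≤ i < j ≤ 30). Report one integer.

436

sorted suffixes:
  #0 SA[0]=0  'aabafbebfbfadfdegaafefagdaegcg'
  #1 SA[1]=17  'aafefagdaegcg'
  #2 SA[2]=1  'abafbebfbfadfdegaafefagdaegcg'
  #3 SA[3]=11  'adfdegaafefagdaegcg'
  #4 SA[4]=25  'aegcg'
  #5 SA[5]=3  'afbebfbfadfdegaafefagdaegcg'
  #6 SA[6]=18  'afefagdaegcg'
  #7 SA[7]=22  'agdaegcg'
  #8 SA[8]=2  'bafbebfbfadfdegaafefagdaegcg'
  #9 SA[9]=5  'bebfbfadfdegaafefagdaegcg'
  #10 SA[10]=9  'bfadfdegaafefagdaegcg'
  #11 SA[11]=7  'bfbfadfdegaafefagdaegcg'
  #12 SA[12]=28  'cg'
  #13 SA[13]=24  'daegcg'
  #14 SA[14]=14  'degaafefagdaegcg'
  #15 SA[15]=12  'dfdegaafefagdaegcg'
  #16 SA[16]=6  'ebfbfadfdegaafefagdaegcg'
  #17 SA[17]=20  'efagdaegcg'
  #18 SA[18]=15  'egaafefagdaegcg'
  #19 SA[19]=26  'egcg'
  #20 SA[20]=10  'fadfdegaafefagdaegcg'
  #21 SA[21]=21  'fagdaegcg'
  #22 SA[22]=4  'fbebfbfadfdegaafefagdaegcg'
  #23 SA[23]=8  'fbfadfdegaafefagdaegcg'
  #24 SA[24]=13  'fdegaafefagdaegcg'
  #25 SA[25]=19  'fefagdaegcg'
  #26 SA[26]=29  'g'
  #27 SA[27]=16  'gaafefagdaegcg'
  #28 SA[28]=27  'gcg'
  #29 SA[29]=23  'gdaegcg'

SA = [0, 17, 1, 11, 25, 3, 18, 22, 2, 5, 9, 7, 28, 24, 14, 12, 6, 20, 15, 26, 10, 21, 4, 8, 13, 19, 29, 16, 27, 23]
i: (SA[i-1],SA[i]) lcp shared
  1: (0,17) 2 'aa'
  2: (17,1) 1 'a'
  3: (1,11) 1 'a'
  4: (11,25) 1 'a'
  5: (25,3) 1 'a'
  6: (3,18) 2 'af'
  7: (18,22) 1 'a'
  8: (22,2) 0 ''
  9: (2,5) 1 'b'
  10: (5,9) 1 'b'
  11: (9,7) 2 'bf'
  12: (7,28) 0 ''
  13: (28,24) 0 ''
  14: (24,14) 1 'd'
  15: (14,12) 1 'd'
  16: (12,6) 0 ''
  17: (6,20) 1 'e'
  18: (20,15) 1 'e'
  19: (15,26) 2 'eg'
  20: (26,10) 0 ''
  21: (10,21) 2 'fa'
  22: (21,4) 1 'f'
  23: (4,8) 2 'fb'
  24: (8,13) 1 'f'
  25: (13,19) 1 'f'
  26: (19,29) 0 ''
  27: (29,16) 1 'g'
  28: (16,27) 1 'g'
  29: (27,23) 1 'g'

n(n+1)/2 = 30·31/2 = 465
Σ LCP = 0 + 2 + 1 + 1 + 1 + 1 + 2 + 1 + 0 + 1 + 1 + 2 + 0 + 0 + 1 + 1 + 0 + 1 + 1 + 2 + 0 + 2 + 1 + 2 + 1 + 1 + 0 + 1 + 1 + 1 = 29
distinct = 465 − 29 = 436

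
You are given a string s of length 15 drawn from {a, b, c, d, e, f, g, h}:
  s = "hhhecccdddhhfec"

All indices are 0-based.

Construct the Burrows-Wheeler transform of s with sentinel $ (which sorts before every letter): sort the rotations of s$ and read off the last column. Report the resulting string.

ceecccddfhhhhhd$

rank  rotation          last
    0  $hhhecccdddhhfec  c
    1  c$hhhecccdddhhfe  e
    2  cccdddhhfec$hhhe  e
    3  ccdddhhfec$hhhec  c
    4  cdddhhfec$hhhecc  c
    5  dddhhfec$hhheccc  c
    6  ddhhfec$hhhecccd  d
    7  dhhfec$hhhecccdd  d
    8  ec$hhhecccdddhhf  f
    9  ecccdddhhfec$hhh  h
   10  fec$hhhecccdddhh  h
   11  hecccdddhhfec$hh  h
   12  hfec$hhhecccdddh  h
   13  hhecccdddhhfec$h  h
   14  hhfec$hhhecccddd  d
   15  hhhecccdddhhfec$  $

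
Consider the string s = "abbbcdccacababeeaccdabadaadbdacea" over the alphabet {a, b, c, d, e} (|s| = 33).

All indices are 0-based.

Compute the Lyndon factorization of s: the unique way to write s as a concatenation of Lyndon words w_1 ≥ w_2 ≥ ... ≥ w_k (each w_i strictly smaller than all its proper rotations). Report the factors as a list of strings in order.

emit factor 1: 'abbbcdccac' (i=0, period=10)
emit factor 2: 'ababeeaccdabad' (i=10, period=14)
emit factor 3: 'aadbdace' (i=24, period=8)
emit factor 4: 'a' (i=32, period=1)

["abbbcdccac", "ababeeaccdabad", "aadbdace", "a"]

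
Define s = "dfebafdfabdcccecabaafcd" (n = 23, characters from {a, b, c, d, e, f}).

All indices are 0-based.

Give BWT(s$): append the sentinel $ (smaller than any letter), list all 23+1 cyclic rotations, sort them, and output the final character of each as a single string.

rank  rotation                  last
    0  $dfebafdfabdcccecabaafcd  d
    1  aafcd$dfebafdfabdcccecab  b
    2  abaafcd$dfebafdfabdcccec  c
    3  abdcccecabaafcd$dfebafdf  f
    4  afcd$dfebafdfabdcccecaba  a
    5  afdfabdcccecabaafcd$dfeb  b
    6  baafcd$dfebafdfabdccceca  a
    7  bafdfabdcccecabaafcd$dfe  e
    8  bdcccecabaafcd$dfebafdfa  a
    9  cabaafcd$dfebafdfabdccce  e
   10  cccecabaafcd$dfebafdfabd  d
   11  ccecabaafcd$dfebafdfabdc  c
   12  cd$dfebafdfabdcccecabaaf  f
   13  cecabaafcd$dfebafdfabdcc  c
   14  d$dfebafdfabdcccecabaafc  c
   15  dcccecabaafcd$dfebafdfab  b
   16  dfabdcccecabaafcd$dfebaf  f
   17  dfebafdfabdcccecabaafcd$  $
   18  ebafdfabdcccecabaafcd$df  f
   19  ecabaafcd$dfebafdfabdccc  c
   20  fabdcccecabaafcd$dfebafd  d
   21  fcd$dfebafdfabdcccecabaa  a
   22  fdfabdcccecabaafcd$dfeba  a
   23  febafdfabdcccecabaafcd$d  d

dbcfabaeaedcfccbf$fcdaad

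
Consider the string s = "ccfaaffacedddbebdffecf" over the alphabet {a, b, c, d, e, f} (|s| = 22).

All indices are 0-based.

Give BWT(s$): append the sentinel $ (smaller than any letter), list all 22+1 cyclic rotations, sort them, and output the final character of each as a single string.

fffaed$aecddebbfcccffad

rank  rotation                 last
    0  $ccfaaffacedddbebdffecf  f
    1  aaffacedddbebdffecf$ccf  f
    2  acedddbebdffecf$ccfaaff  f
    3  affacedddbebdffecf$ccfa  a
    4  bdffecf$ccfaaffacedddbe  e
    5  bebdffecf$ccfaaffaceddd  d
    6  ccfaaffacedddbebdffecf$  $
    7  cedddbebdffecf$ccfaaffa  a
    8  cf$ccfaaffacedddbebdffe  e
    9  cfaaffacedddbebdffecf$c  c
   10  dbebdffecf$ccfaaffacedd  d
   11  ddbebdffecf$ccfaaffaced  d
   12  dddbebdffecf$ccfaafface  e
   13  dffecf$ccfaaffacedddbeb  b
   14  ebdffecf$ccfaaffacedddb  b
   15  ecf$ccfaaffacedddbebdff  f
   16  edddbebdffecf$ccfaaffac  c
   17  f$ccfaaffacedddbebdffec  c
   18  faaffacedddbebdffecf$cc  c
   19  facedddbebdffecf$ccfaaf  f
   20  fecf$ccfaaffacedddbebdf  f
   21  ffacedddbebdffecf$ccfaa  a
   22  ffecf$ccfaaffacedddbebd  d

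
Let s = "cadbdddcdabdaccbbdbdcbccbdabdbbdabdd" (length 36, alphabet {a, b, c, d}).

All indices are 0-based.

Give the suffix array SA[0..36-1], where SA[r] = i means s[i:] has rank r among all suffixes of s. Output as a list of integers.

rank | idx | suffix
   0 |   9 | abdaccbbdbdcbccbdabdbbdabdd
   1 |  26 | abdbbdabdd
   2 |  32 | abdd
   3 |  12 | accbbdbdcbccbdabdbbdabdd
   4 |   1 | adbdddcdabdaccbbdbdcbccbdabdbbdabdd
   5 |  29 | bbdabdd
   6 |  15 | bbdbdcbccbdabdbbdabdd
   7 |  21 | bccbdabdbbdabdd
   8 |  24 | bdabdbbdabdd
   9 |  30 | bdabdd
  10 |  10 | bdaccbbdbdcbccbdabdbbdabdd
  11 |  27 | bdbbdabdd
  12 |  16 | bdbdcbccbdabdbbdabdd
  13 |  18 | bdcbccbdabdbbdabdd
  14 |  33 | bdd
  15 |   3 | bdddcdabdaccbbdbdcbccbdabdbbdabdd
  16 |   0 | cadbdddcdabdaccbbdbdcbccbdabdbbdabdd
  17 |  14 | cbbdbdcbccbdabdbbdabdd
  18 |  20 | cbccbdabdbbdabdd
  19 |  23 | cbdabdbbdabdd
  20 |  13 | ccbbdbdcbccbdabdbbdabdd
  21 |  22 | ccbdabdbbdabdd
  22 |   7 | cdabdaccbbdbdcbccbdabdbbdabdd
  23 |  35 | d
  24 |   8 | dabdaccbbdbdcbccbdabdbbdabdd
  25 |  25 | dabdbbdabdd
  26 |  31 | dabdd
  27 |  11 | daccbbdbdcbccbdabdbbdabdd
  28 |  28 | dbbdabdd
  29 |  17 | dbdcbccbdabdbbdabdd
  30 |   2 | dbdddcdabdaccbbdbdcbccbdabdbbdabdd
  31 |  19 | dcbccbdabdbbdabdd
  32 |   6 | dcdabdaccbbdbdcbccbdabdbbdabdd
  33 |  34 | dd
  34 |   5 | ddcdabdaccbbdbdcbccbdabdbbdabdd
  35 |   4 | dddcdabdaccbbdbdcbccbdabdbbdabdd

[9, 26, 32, 12, 1, 29, 15, 21, 24, 30, 10, 27, 16, 18, 33, 3, 0, 14, 20, 23, 13, 22, 7, 35, 8, 25, 31, 11, 28, 17, 2, 19, 6, 34, 5, 4]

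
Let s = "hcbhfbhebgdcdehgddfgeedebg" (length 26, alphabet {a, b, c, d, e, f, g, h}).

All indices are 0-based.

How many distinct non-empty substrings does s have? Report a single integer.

326

sorted suffixes:
  #0 SA[0]=24  'bg'
  #1 SA[1]=8  'bgdcdehgddfgeedebg'
  #2 SA[2]=5  'bhebgdcdehgddfgeedebg'
  #3 SA[3]=2  'bhfbhebgdcdehgddfgeedebg'
  #4 SA[4]=1  'cbhfbhebgdcdehgddfgeedebg'
  #5 SA[5]=11  'cdehgddfgeedebg'
  #6 SA[6]=10  'dcdehgddfgeedebg'
  #7 SA[7]=16  'ddfgeedebg'
  #8 SA[8]=22  'debg'
  #9 SA[9]=12  'dehgddfgeedebg'
  #10 SA[10]=17  'dfgeedebg'
  #11 SA[11]=23  'ebg'
  #12 SA[12]=7  'ebgdcdehgddfgeedebg'
  #13 SA[13]=21  'edebg'
  #14 SA[14]=20  'eedebg'
  #15 SA[15]=13  'ehgddfgeedebg'
  #16 SA[16]=4  'fbhebgdcdehgddfgeedebg'
  #17 SA[17]=18  'fgeedebg'
  #18 SA[18]=25  'g'
  #19 SA[19]=9  'gdcdehgddfgeedebg'
  #20 SA[20]=15  'gddfgeedebg'
  #21 SA[21]=19  'geedebg'
  #22 SA[22]=0  'hcbhfbhebgdcdehgddfgeedebg'
  #23 SA[23]=6  'hebgdcdehgddfgeedebg'
  #24 SA[24]=3  'hfbhebgdcdehgddfgeedebg'
  #25 SA[25]=14  'hgddfgeedebg'

SA = [24, 8, 5, 2, 1, 11, 10, 16, 22, 12, 17, 23, 7, 21, 20, 13, 4, 18, 25, 9, 15, 19, 0, 6, 3, 14]
rank  pair      lcp
   1  s[24:],s[8:]  2  'bg'
   2  s[8:],s[5:]  1  'b'
   3  s[5:],s[2:]  2  'bh'
   4  s[2:],s[1:]  0  ''
   5  s[1:],s[11:]  1  'c'
   6  s[11:],s[10:]  0  ''
   7  s[10:],s[16:]  1  'd'
   8  s[16:],s[22:]  1  'd'
   9  s[22:],s[12:]  2  'de'
  10  s[12:],s[17:]  1  'd'
  11  s[17:],s[23:]  0  ''
  12  s[23:],s[7:]  3  'ebg'
  13  s[7:],s[21:]  1  'e'
  14  s[21:],s[20:]  1  'e'
  15  s[20:],s[13:]  1  'e'
  16  s[13:],s[4:]  0  ''
  17  s[4:],s[18:]  1  'f'
  18  s[18:],s[25:]  0  ''
  19  s[25:],s[9:]  1  'g'
  20  s[9:],s[15:]  2  'gd'
  21  s[15:],s[19:]  1  'g'
  22  s[19:],s[0:]  0  ''
  23  s[0:],s[6:]  1  'h'
  24  s[6:],s[3:]  1  'h'
  25  s[3:],s[14:]  1  'h'

n(n+1)/2 = 26·27/2 = 351
Σ LCP = 0 + 2 + 1 + 2 + 0 + 1 + 0 + 1 + 1 + 2 + 1 + 0 + 3 + 1 + 1 + 1 + 0 + 1 + 0 + 1 + 2 + 1 + 0 + 1 + 1 + 1 = 25
distinct = 351 − 25 = 326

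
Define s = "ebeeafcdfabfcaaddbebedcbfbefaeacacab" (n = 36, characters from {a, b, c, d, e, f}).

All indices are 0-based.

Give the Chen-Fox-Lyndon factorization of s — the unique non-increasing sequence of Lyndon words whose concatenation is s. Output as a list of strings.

["e", "bee", "afcdf", "abfc", "aaddbebedcbfbefaeacacab"]

emit factor 1: 'e' (i=0, period=1)
emit factor 2: 'bee' (i=1, period=3)
emit factor 3: 'afcdf' (i=4, period=5)
emit factor 4: 'abfc' (i=9, period=4)
emit factor 5: 'aaddbebedcbfbefaeacacab' (i=13, period=23)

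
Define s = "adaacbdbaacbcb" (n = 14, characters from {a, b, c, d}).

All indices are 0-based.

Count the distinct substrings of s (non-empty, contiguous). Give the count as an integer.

88

sorted suffixes:
  #0 SA[0]=8  'aacbcb'
  #1 SA[1]=2  'aacbdbaacbcb'
  #2 SA[2]=9  'acbcb'
  #3 SA[3]=3  'acbdbaacbcb'
  #4 SA[4]=0  'adaacbdbaacbcb'
  #5 SA[5]=13  'b'
  #6 SA[6]=7  'baacbcb'
  #7 SA[7]=11  'bcb'
  #8 SA[8]=5  'bdbaacbcb'
  #9 SA[9]=12  'cb'
  #10 SA[10]=10  'cbcb'
  #11 SA[11]=4  'cbdbaacbcb'
  #12 SA[12]=1  'daacbdbaacbcb'
  #13 SA[13]=6  'dbaacbcb'

SA = [8, 2, 9, 3, 0, 13, 7, 11, 5, 12, 10, 4, 1, 6]
rank  pair      lcp
   1  s[8:],s[2:]  4  'aacb'
   2  s[2:],s[9:]  1  'a'
   3  s[9:],s[3:]  3  'acb'
   4  s[3:],s[0:]  1  'a'
   5  s[0:],s[13:]  0  ''
   6  s[13:],s[7:]  1  'b'
   7  s[7:],s[11:]  1  'b'
   8  s[11:],s[5:]  1  'b'
   9  s[5:],s[12:]  0  ''
  10  s[12:],s[10:]  2  'cb'
  11  s[10:],s[4:]  2  'cb'
  12  s[4:],s[1:]  0  ''
  13  s[1:],s[6:]  1  'd'

n(n+1)/2 = 14·15/2 = 105
Σ LCP = 0 + 4 + 1 + 3 + 1 + 0 + 1 + 1 + 1 + 0 + 2 + 2 + 0 + 1 = 17
distinct = 105 − 17 = 88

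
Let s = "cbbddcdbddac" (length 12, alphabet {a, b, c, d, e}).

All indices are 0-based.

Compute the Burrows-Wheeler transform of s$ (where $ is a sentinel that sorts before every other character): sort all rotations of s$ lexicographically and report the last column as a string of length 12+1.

rank  rotation       last
    0  $cbbddcdbddac  c
    1  ac$cbbddcdbdd  d
    2  bbddcdbddac$c  c
    3  bddac$cbbddcd  d
    4  bddcdbddac$cb  b
    5  c$cbbddcdbdda  a
    6  cbbddcdbddac$  $
    7  cdbddac$cbbdd  d
    8  dac$cbbddcdbd  d
    9  dbddac$cbbddc  c
   10  dcdbddac$cbbd  d
   11  ddac$cbbddcdb  b
   12  ddcdbddac$cbb  b

cdcdba$ddcdbb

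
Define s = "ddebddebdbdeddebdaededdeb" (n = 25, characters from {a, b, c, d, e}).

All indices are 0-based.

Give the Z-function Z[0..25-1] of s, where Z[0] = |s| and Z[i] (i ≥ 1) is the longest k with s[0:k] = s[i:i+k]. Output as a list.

Z[0]=25
i=1: outside box; Z[1]=1 scan→box=[1,2)
i=2: outside box; Z[2]=0
i=3: outside box; Z[3]=0
i=4: outside box; Z[4]=5 scan→box=[4,9)
i=5: min(r-i=4, Z[1]=1)=1; Z[5]=1
i=6: min(r-i=3, Z[2]=0)=0; Z[6]=0
i=7: min(r-i=2, Z[3]=0)=0; Z[7]=0
i=8: min(r-i=1, Z[4]=5)=1; Z[8]=1
i=9: outside box; Z[9]=0
i=10: outside box; Z[10]=1 scan→box=[10,11)
i=11: outside box; Z[11]=0
i=12: outside box; Z[12]=5 scan→box=[12,17)
i=13: min(r-i=4, Z[1]=1)=1; Z[13]=1
i=14: min(r-i=3, Z[2]=0)=0; Z[14]=0
i=15: min(r-i=2, Z[3]=0)=0; Z[15]=0
i=16: min(r-i=1, Z[4]=5)=1; Z[16]=1
i=17: outside box; Z[17]=0
i=18: outside box; Z[18]=0
i=19: outside box; Z[19]=1 scan→box=[19,20)
i=20: outside box; Z[20]=0
i=21: outside box; Z[21]=4 scan→box=[21,25)
i=22: min(r-i=3, Z[1]=1)=1; Z[22]=1
i=23: min(r-i=2, Z[2]=0)=0; Z[23]=0
i=24: min(r-i=1, Z[3]=0)=0; Z[24]=0

[25, 1, 0, 0, 5, 1, 0, 0, 1, 0, 1, 0, 5, 1, 0, 0, 1, 0, 0, 1, 0, 4, 1, 0, 0]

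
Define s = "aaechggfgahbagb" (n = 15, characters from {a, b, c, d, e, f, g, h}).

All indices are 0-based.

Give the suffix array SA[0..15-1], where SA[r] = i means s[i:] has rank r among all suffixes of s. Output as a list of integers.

rank | idx | suffix
   0 |   0 | aaechggfgahbagb
   1 |   1 | aechggfgahbagb
   2 |  12 | agb
   3 |   9 | ahbagb
   4 |  14 | b
   5 |  11 | bagb
   6 |   3 | chggfgahbagb
   7 |   2 | echggfgahbagb
   8 |   7 | fgahbagb
   9 |   8 | gahbagb
  10 |  13 | gb
  11 |   6 | gfgahbagb
  12 |   5 | ggfgahbagb
  13 |  10 | hbagb
  14 |   4 | hggfgahbagb

[0, 1, 12, 9, 14, 11, 3, 2, 7, 8, 13, 6, 5, 10, 4]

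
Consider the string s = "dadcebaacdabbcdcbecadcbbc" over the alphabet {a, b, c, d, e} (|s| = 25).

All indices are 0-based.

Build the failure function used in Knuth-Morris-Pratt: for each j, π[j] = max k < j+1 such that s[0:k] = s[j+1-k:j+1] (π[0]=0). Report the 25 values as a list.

π[0] = 0
j=1 s[j]='a': π[1]=0 (border '')
j=2 s[j]='d': π[2]=1 (border 'd')
j=3 s[j]='c': k: 1→0; π[3]=0 (border '')
j=4 s[j]='e': π[4]=0 (border '')
j=5 s[j]='b': π[5]=0 (border '')
j=6 s[j]='a': π[6]=0 (border '')
j=7 s[j]='a': π[7]=0 (border '')
j=8 s[j]='c': π[8]=0 (border '')
j=9 s[j]='d': π[9]=1 (border 'd')
j=10 s[j]='a': π[10]=2 (border 'da')
j=11 s[j]='b': k: 2→0; π[11]=0 (border '')
j=12 s[j]='b': π[12]=0 (border '')
j=13 s[j]='c': π[13]=0 (border '')
j=14 s[j]='d': π[14]=1 (border 'd')
j=15 s[j]='c': k: 1→0; π[15]=0 (border '')
j=16 s[j]='b': π[16]=0 (border '')
j=17 s[j]='e': π[17]=0 (border '')
j=18 s[j]='c': π[18]=0 (border '')
j=19 s[j]='a': π[19]=0 (border '')
j=20 s[j]='d': π[20]=1 (border 'd')
j=21 s[j]='c': k: 1→0; π[21]=0 (border '')
j=22 s[j]='b': π[22]=0 (border '')
j=23 s[j]='b': π[23]=0 (border '')
j=24 s[j]='c': π[24]=0 (border '')

[0, 0, 1, 0, 0, 0, 0, 0, 0, 1, 2, 0, 0, 0, 1, 0, 0, 0, 0, 0, 1, 0, 0, 0, 0]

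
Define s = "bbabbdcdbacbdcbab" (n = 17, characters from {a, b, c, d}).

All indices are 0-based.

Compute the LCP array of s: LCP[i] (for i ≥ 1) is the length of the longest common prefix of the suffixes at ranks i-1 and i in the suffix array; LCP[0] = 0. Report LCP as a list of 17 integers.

rank→(start, suffix):
  0 → (15, 'ab')
  1 → (2, 'abbdcdbacbdcbab')
  2 → (9, 'acbdcbab')
  3 → (16, 'b')
  4 → (14, 'bab')
  5 → (1, 'babbdcdbacbdcbab')
  6 → (8, 'bacbdcbab')
  7 → (0, 'bbabbdcdbacbdcbab')
  8 → (3, 'bbdcdbacbdcbab')
  9 → (11, 'bdcbab')
  10 → (4, 'bdcdbacbdcbab')
  11 → (13, 'cbab')
  12 → (10, 'cbdcbab')
  13 → (6, 'cdbacbdcbab')
  14 → (7, 'dbacbdcbab')
  15 → (12, 'dcbab')
  16 → (5, 'dcdbacbdcbab')

SA = [15, 2, 9, 16, 14, 1, 8, 0, 3, 11, 4, 13, 10, 6, 7, 12, 5]
[i] adj suffixes → lcp
  [1] 15/2 → 2 ('ab')
  [2] 2/9 → 1 ('a')
  [3] 9/16 → 0 ('')
  [4] 16/14 → 1 ('b')
  [5] 14/1 → 3 ('bab')
  [6] 1/8 → 2 ('ba')
  [7] 8/0 → 1 ('b')
  [8] 0/3 → 2 ('bb')
  [9] 3/11 → 1 ('b')
  [10] 11/4 → 3 ('bdc')
  [11] 4/13 → 0 ('')
  [12] 13/10 → 2 ('cb')
  [13] 10/6 → 1 ('c')
  [14] 6/7 → 0 ('')
  [15] 7/12 → 1 ('d')
  [16] 12/5 → 2 ('dc')

[0, 2, 1, 0, 1, 3, 2, 1, 2, 1, 3, 0, 2, 1, 0, 1, 2]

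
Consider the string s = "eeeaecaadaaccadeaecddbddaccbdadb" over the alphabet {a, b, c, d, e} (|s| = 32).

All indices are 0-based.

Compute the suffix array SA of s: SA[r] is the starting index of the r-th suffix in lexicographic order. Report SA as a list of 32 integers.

rank→(start, suffix):
  0 → (9, 'aaccadeaecddbddaccbdadb')
  1 → (6, 'aadaaccadeaecddbddaccbdadb')
  2 → (10, 'accadeaecddbddaccbdadb')
  3 → (24, 'accbdadb')
  4 → (7, 'adaaccadeaecddbddaccbdadb')
  5 → (29, 'adb')
  6 → (13, 'adeaecddbddaccbdadb')
  7 → (3, 'aecaadaaccadeaecddbddaccbdadb')
  8 → (16, 'aecddbddaccbdadb')
  9 → (31, 'b')
  10 → (27, 'bdadb')
  11 → (21, 'bddaccbdadb')
  12 → (5, 'caadaaccadeaecddbddaccbdadb')
  13 → (12, 'cadeaecddbddaccbdadb')
  14 → (26, 'cbdadb')
  15 → (11, 'ccadeaecddbddaccbdadb')
  16 → (25, 'ccbdadb')
  17 → (18, 'cddbddaccbdadb')
  18 → (8, 'daaccadeaecddbddaccbdadb')
  19 → (23, 'daccbdadb')
  20 → (28, 'dadb')
  21 → (30, 'db')
  22 → (20, 'dbddaccbdadb')
  23 → (22, 'ddaccbdadb')
  24 → (19, 'ddbddaccbdadb')
  25 → (14, 'deaecddbddaccbdadb')
  26 → (2, 'eaecaadaaccadeaecddbddaccbdadb')
  27 → (15, 'eaecddbddaccbdadb')
  28 → (4, 'ecaadaaccadeaecddbddaccbdadb')
  29 → (17, 'ecddbddaccbdadb')
  30 → (1, 'eeaecaadaaccadeaecddbddaccbdadb')
  31 → (0, 'eeeaecaadaaccadeaecddbddaccbdadb')

[9, 6, 10, 24, 7, 29, 13, 3, 16, 31, 27, 21, 5, 12, 26, 11, 25, 18, 8, 23, 28, 30, 20, 22, 19, 14, 2, 15, 4, 17, 1, 0]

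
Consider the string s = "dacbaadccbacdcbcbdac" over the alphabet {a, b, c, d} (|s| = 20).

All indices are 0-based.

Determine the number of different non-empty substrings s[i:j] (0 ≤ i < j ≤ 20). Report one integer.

184

rank→(start, suffix):
  0 → (4, 'aadccbacdcbcbdac')
  1 → (18, 'ac')
  2 → (1, 'acbaadccbacdcbcbdac')
  3 → (10, 'acdcbcbdac')
  4 → (5, 'adccbacdcbcbdac')
  5 → (3, 'baadccbacdcbcbdac')
  6 → (9, 'bacdcbcbdac')
  7 → (14, 'bcbdac')
  8 → (16, 'bdac')
  9 → (19, 'c')
  10 → (2, 'cbaadccbacdcbcbdac')
  11 → (8, 'cbacdcbcbdac')
  12 → (13, 'cbcbdac')
  13 → (15, 'cbdac')
  14 → (7, 'ccbacdcbcbdac')
  15 → (11, 'cdcbcbdac')
  16 → (17, 'dac')
  17 → (0, 'dacbaadccbacdcbcbdac')
  18 → (12, 'dcbcbdac')
  19 → (6, 'dccbacdcbcbdac')

SA = [4, 18, 1, 10, 5, 3, 9, 14, 16, 19, 2, 8, 13, 15, 7, 11, 17, 0, 12, 6]
i: (SA[i-1],SA[i]) lcp shared
  1: (4,18) 1 'a'
  2: (18,1) 2 'ac'
  3: (1,10) 2 'ac'
  4: (10,5) 1 'a'
  5: (5,3) 0 ''
  6: (3,9) 2 'ba'
  7: (9,14) 1 'b'
  8: (14,16) 1 'b'
  9: (16,19) 0 ''
  10: (19,2) 1 'c'
  11: (2,8) 3 'cba'
  12: (8,13) 2 'cb'
  13: (13,15) 2 'cb'
  14: (15,7) 1 'c'
  15: (7,11) 1 'c'
  16: (11,17) 0 ''
  17: (17,0) 3 'dac'
  18: (0,12) 1 'd'
  19: (12,6) 2 'dc'

n(n+1)/2 = 20·21/2 = 210
Σ LCP = 0 + 1 + 2 + 2 + 1 + 0 + 2 + 1 + 1 + 0 + 1 + 3 + 2 + 2 + 1 + 1 + 0 + 3 + 1 + 2 = 26
distinct = 210 − 26 = 184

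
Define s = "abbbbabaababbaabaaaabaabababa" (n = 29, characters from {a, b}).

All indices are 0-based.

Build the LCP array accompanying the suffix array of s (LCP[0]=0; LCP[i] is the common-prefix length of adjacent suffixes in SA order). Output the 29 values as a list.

[0, 1, 3, 2, 5, 4, 5, 1, 3, 4, 7, 3, 5, 4, 2, 3, 0, 2, 3, 5, 6, 2, 4, 4, 3, 1, 3, 2, 3]

sorted suffixes:
  #0 SA[0]=28  'a'
  #1 SA[1]=16  'aaaabaabababa'
  #2 SA[2]=17  'aaabaabababa'
  #3 SA[3]=13  'aabaaaabaabababa'
  #4 SA[4]=18  'aabaabababa'
  #5 SA[5]=21  'aabababa'
  #6 SA[6]=7  'aababbaabaaaabaabababa'
  #7 SA[7]=26  'aba'
  #8 SA[8]=14  'abaaaabaabababa'
  #9 SA[9]=19  'abaabababa'
  #10 SA[10]=5  'abaababbaabaaaabaabababa'
  #11 SA[11]=24  'ababa'
  #12 SA[12]=22  'abababa'
  #13 SA[13]=8  'ababbaabaaaabaabababa'
  #14 SA[14]=10  'abbaabaaaabaabababa'
  #15 SA[15]=0  'abbbbabaababbaabaaaabaabababa'
  #16 SA[16]=27  'ba'
  #17 SA[17]=15  'baaaabaabababa'
  #18 SA[18]=12  'baabaaaabaabababa'
  #19 SA[19]=20  'baabababa'
  #20 SA[20]=6  'baababbaabaaaabaabababa'
  #21 SA[21]=25  'baba'
  #22 SA[22]=4  'babaababbaabaaaabaabababa'
  #23 SA[23]=23  'bababa'
  #24 SA[24]=9  'babbaabaaaabaabababa'
  #25 SA[25]=11  'bbaabaaaabaabababa'
  #26 SA[26]=3  'bbabaababbaabaaaabaabababa'
  #27 SA[27]=2  'bbbabaababbaabaaaabaabababa'
  #28 SA[28]=1  'bbbbabaababbaabaaaabaabababa'

SA = [28, 16, 17, 13, 18, 21, 7, 26, 14, 19, 5, 24, 22, 8, 10, 0, 27, 15, 12, 20, 6, 25, 4, 23, 9, 11, 3, 2, 1]
rank  pair      lcp
   1  s[28:],s[16:]  1  'a'
   2  s[16:],s[17:]  3  'aaa'
   3  s[17:],s[13:]  2  'aa'
   4  s[13:],s[18:]  5  'aabaa'
   5  s[18:],s[21:]  4  'aaba'
   6  s[21:],s[7:]  5  'aabab'
   7  s[7:],s[26:]  1  'a'
   8  s[26:],s[14:]  3  'aba'
   9  s[14:],s[19:]  4  'abaa'
  10  s[19:],s[5:]  7  'abaabab'
  11  s[5:],s[24:]  3  'aba'
  12  s[24:],s[22:]  5  'ababa'
  13  s[22:],s[8:]  4  'abab'
  14  s[8:],s[10:]  2  'ab'
  15  s[10:],s[0:]  3  'abb'
  16  s[0:],s[27:]  0  ''
  17  s[27:],s[15:]  2  'ba'
  18  s[15:],s[12:]  3  'baa'
  19  s[12:],s[20:]  5  'baaba'
  20  s[20:],s[6:]  6  'baabab'
  21  s[6:],s[25:]  2  'ba'
  22  s[25:],s[4:]  4  'baba'
  23  s[4:],s[23:]  4  'baba'
  24  s[23:],s[9:]  3  'bab'
  25  s[9:],s[11:]  1  'b'
  26  s[11:],s[3:]  3  'bba'
  27  s[3:],s[2:]  2  'bb'
  28  s[2:],s[1:]  3  'bbb'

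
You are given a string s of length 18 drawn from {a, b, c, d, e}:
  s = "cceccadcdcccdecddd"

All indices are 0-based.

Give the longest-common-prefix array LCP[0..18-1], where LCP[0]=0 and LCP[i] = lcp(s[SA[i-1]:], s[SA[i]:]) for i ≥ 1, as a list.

sorted suffixes:
  #0 SA[0]=5  'adcdcccdecddd'
  #1 SA[1]=4  'cadcdcccdecddd'
  #2 SA[2]=3  'ccadcdcccdecddd'
  #3 SA[3]=9  'cccdecddd'
  #4 SA[4]=10  'ccdecddd'
  #5 SA[5]=0  'cceccadcdcccdecddd'
  #6 SA[6]=7  'cdcccdecddd'
  #7 SA[7]=14  'cddd'
  #8 SA[8]=11  'cdecddd'
  #9 SA[9]=1  'ceccadcdcccdecddd'
  #10 SA[10]=17  'd'
  #11 SA[11]=8  'dcccdecddd'
  #12 SA[12]=6  'dcdcccdecddd'
  #13 SA[13]=16  'dd'
  #14 SA[14]=15  'ddd'
  #15 SA[15]=12  'decddd'
  #16 SA[16]=2  'eccadcdcccdecddd'
  #17 SA[17]=13  'ecddd'

SA = [5, 4, 3, 9, 10, 0, 7, 14, 11, 1, 17, 8, 6, 16, 15, 12, 2, 13]
rank  pair      lcp
   1  s[5:],s[4:]  0  ''
   2  s[4:],s[3:]  1  'c'
   3  s[3:],s[9:]  2  'cc'
   4  s[9:],s[10:]  2  'cc'
   5  s[10:],s[0:]  2  'cc'
   6  s[0:],s[7:]  1  'c'
   7  s[7:],s[14:]  2  'cd'
   8  s[14:],s[11:]  2  'cd'
   9  s[11:],s[1:]  1  'c'
  10  s[1:],s[17:]  0  ''
  11  s[17:],s[8:]  1  'd'
  12  s[8:],s[6:]  2  'dc'
  13  s[6:],s[16:]  1  'd'
  14  s[16:],s[15:]  2  'dd'
  15  s[15:],s[12:]  1  'd'
  16  s[12:],s[2:]  0  ''
  17  s[2:],s[13:]  2  'ec'

[0, 0, 1, 2, 2, 2, 1, 2, 2, 1, 0, 1, 2, 1, 2, 1, 0, 2]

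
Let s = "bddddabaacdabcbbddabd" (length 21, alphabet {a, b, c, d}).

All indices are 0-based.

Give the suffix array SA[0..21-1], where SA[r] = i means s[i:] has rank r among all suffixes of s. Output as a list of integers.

[7, 5, 11, 18, 8, 6, 14, 12, 19, 15, 0, 13, 9, 20, 4, 10, 17, 3, 16, 2, 1]

rank→(start, suffix):
  0 → (7, 'aacdabcbbddabd')
  1 → (5, 'abaacdabcbbddabd')
  2 → (11, 'abcbbddabd')
  3 → (18, 'abd')
  4 → (8, 'acdabcbbddabd')
  5 → (6, 'baacdabcbbddabd')
  6 → (14, 'bbddabd')
  7 → (12, 'bcbbddabd')
  8 → (19, 'bd')
  9 → (15, 'bddabd')
  10 → (0, 'bddddabaacdabcbbddabd')
  11 → (13, 'cbbddabd')
  12 → (9, 'cdabcbbddabd')
  13 → (20, 'd')
  14 → (4, 'dabaacdabcbbddabd')
  15 → (10, 'dabcbbddabd')
  16 → (17, 'dabd')
  17 → (3, 'ddabaacdabcbbddabd')
  18 → (16, 'ddabd')
  19 → (2, 'dddabaacdabcbbddabd')
  20 → (1, 'ddddabaacdabcbbddabd')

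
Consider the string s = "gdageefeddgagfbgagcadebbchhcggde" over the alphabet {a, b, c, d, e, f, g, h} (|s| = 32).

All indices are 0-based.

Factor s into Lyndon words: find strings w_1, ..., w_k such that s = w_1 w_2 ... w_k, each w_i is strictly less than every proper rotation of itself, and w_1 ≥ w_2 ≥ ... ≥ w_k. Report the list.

emit factor 1: 'g' (i=0, period=1)
emit factor 2: 'd' (i=1, period=1)
emit factor 3: 'ageefeddgagfbg' (i=2, period=14)
emit factor 4: 'agc' (i=16, period=3)
emit factor 5: 'adebbchhcggde' (i=19, period=13)

["g", "d", "ageefeddgagfbg", "agc", "adebbchhcggde"]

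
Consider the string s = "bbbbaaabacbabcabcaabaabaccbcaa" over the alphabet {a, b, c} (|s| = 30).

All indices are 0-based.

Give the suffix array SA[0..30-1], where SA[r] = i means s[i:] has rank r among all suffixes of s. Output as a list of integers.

rank | idx | suffix
   0 |  29 | a
   1 |  28 | aa
   2 |   4 | aaabacbabcabcaabaabaccbcaa
   3 |  17 | aabaabaccbcaa
   4 |   5 | aabacbabcabcaabaabaccbcaa
   5 |  20 | aabaccbcaa
   6 |  18 | abaabaccbcaa
   7 |   6 | abacbabcabcaabaabaccbcaa
   8 |  21 | abaccbcaa
   9 |  14 | abcaabaabaccbcaa
  10 |  11 | abcabcaabaabaccbcaa
  11 |   8 | acbabcabcaabaabaccbcaa
  12 |  23 | accbcaa
  13 |   3 | baaabacbabcabcaabaabaccbcaa
  14 |  19 | baabaccbcaa
  15 |  10 | babcabcaabaabaccbcaa
  16 |   7 | bacbabcabcaabaabaccbcaa
  17 |  22 | baccbcaa
  18 |   2 | bbaaabacbabcabcaabaabaccbcaa
  19 |   1 | bbbaaabacbabcabcaabaabaccbcaa
  20 |   0 | bbbbaaabacbabcabcaabaabaccbcaa
  21 |  26 | bcaa
  22 |  15 | bcaabaabaccbcaa
  23 |  12 | bcabcaabaabaccbcaa
  24 |  27 | caa
  25 |  16 | caabaabaccbcaa
  26 |  13 | cabcaabaabaccbcaa
  27 |   9 | cbabcabcaabaabaccbcaa
  28 |  25 | cbcaa
  29 |  24 | ccbcaa

[29, 28, 4, 17, 5, 20, 18, 6, 21, 14, 11, 8, 23, 3, 19, 10, 7, 22, 2, 1, 0, 26, 15, 12, 27, 16, 13, 9, 25, 24]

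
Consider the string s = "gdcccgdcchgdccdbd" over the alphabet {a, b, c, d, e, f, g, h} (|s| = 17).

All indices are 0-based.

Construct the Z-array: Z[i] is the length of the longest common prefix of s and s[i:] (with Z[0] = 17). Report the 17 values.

Z[0]=17
i=1: outside box; Z[1]=0
i=2: outside box; Z[2]=0
i=3: outside box; Z[3]=0
i=4: outside box; Z[4]=0
i=5: outside box; Z[5]=4 grow→box=[5,9)
i=6: min(r-i=3, Z[1]=0)=0; Z[6]=0
i=7: min(r-i=2, Z[2]=0)=0; Z[7]=0
i=8: min(r-i=1, Z[3]=0)=0; Z[8]=0
i=9: outside box; Z[9]=0
i=10: outside box; Z[10]=4 grow→box=[10,14)
i=11: min(r-i=3, Z[1]=0)=0; Z[11]=0
i=12: min(r-i=2, Z[2]=0)=0; Z[12]=0
i=13: min(r-i=1, Z[3]=0)=0; Z[13]=0
i=14: outside box; Z[14]=0
i=15: outside box; Z[15]=0
i=16: outside box; Z[16]=0

[17, 0, 0, 0, 0, 4, 0, 0, 0, 0, 4, 0, 0, 0, 0, 0, 0]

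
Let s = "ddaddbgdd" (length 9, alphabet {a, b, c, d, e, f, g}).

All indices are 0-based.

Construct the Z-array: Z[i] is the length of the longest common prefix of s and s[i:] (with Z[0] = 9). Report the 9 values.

[9, 1, 0, 2, 1, 0, 0, 2, 1]

Z[0]=9
i=1: outside box; Z[1]=1 scan→box=[1,2)
i=2: outside box; Z[2]=0
i=3: outside box; Z[3]=2 scan→box=[3,5)
i=4: min(r-i=1, Z[1]=1)=1; Z[4]=1
i=5: outside box; Z[5]=0
i=6: outside box; Z[6]=0
i=7: outside box; Z[7]=2 scan→box=[7,9)
i=8: min(r-i=1, Z[1]=1)=1; Z[8]=1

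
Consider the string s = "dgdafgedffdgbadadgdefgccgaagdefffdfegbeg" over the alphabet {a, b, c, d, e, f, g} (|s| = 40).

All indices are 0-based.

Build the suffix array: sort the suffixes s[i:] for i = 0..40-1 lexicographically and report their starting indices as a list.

rank | idx | suffix
   0 |  25 | aagdefffdfegbeg
   1 |  13 | adadgdefgccgaagdefffdfegbeg
   2 |  15 | adgdefgccgaagdefffdfegbeg
   3 |   3 | afgedffdgbadadgdefgccgaagdefffdfegbeg
   4 |  26 | agdefffdfegbeg
   5 |  12 | badadgdefgccgaagdefffdfegbeg
   6 |  37 | beg
   7 |  22 | ccgaagdefffdfegbeg
   8 |  23 | cgaagdefffdfegbeg
   9 |  14 | dadgdefgccgaagdefffdfegbeg
  10 |   2 | dafgedffdgbadadgdefgccgaagdefffdfegbeg
  11 |  28 | defffdfegbeg
  12 |  18 | defgccgaagdefffdfegbeg
  13 |  33 | dfegbeg
  14 |   7 | dffdgbadadgdefgccgaagdefffdfegbeg
  15 |  10 | dgbadadgdefgccgaagdefffdfegbeg
  16 |   0 | dgdafgedffdgbadadgdefgccgaagdefffdfegbeg
  17 |  16 | dgdefgccgaagdefffdfegbeg
  18 |   6 | edffdgbadadgdefgccgaagdefffdfegbeg
  19 |  29 | efffdfegbeg
  20 |  19 | efgccgaagdefffdfegbeg
  21 |  38 | eg
  22 |  35 | egbeg
  23 |  32 | fdfegbeg
  24 |   9 | fdgbadadgdefgccgaagdefffdfegbeg
  25 |  34 | fegbeg
  26 |  31 | ffdfegbeg
  27 |   8 | ffdgbadadgdefgccgaagdefffdfegbeg
  28 |  30 | fffdfegbeg
  29 |  20 | fgccgaagdefffdfegbeg
  30 |   4 | fgedffdgbadadgdefgccgaagdefffdfegbeg
  31 |  39 | g
  32 |  24 | gaagdefffdfegbeg
  33 |  11 | gbadadgdefgccgaagdefffdfegbeg
  34 |  36 | gbeg
  35 |  21 | gccgaagdefffdfegbeg
  36 |   1 | gdafgedffdgbadadgdefgccgaagdefffdfegbeg
  37 |  27 | gdefffdfegbeg
  38 |  17 | gdefgccgaagdefffdfegbeg
  39 |   5 | gedffdgbadadgdefgccgaagdefffdfegbeg

[25, 13, 15, 3, 26, 12, 37, 22, 23, 14, 2, 28, 18, 33, 7, 10, 0, 16, 6, 29, 19, 38, 35, 32, 9, 34, 31, 8, 30, 20, 4, 39, 24, 11, 36, 21, 1, 27, 17, 5]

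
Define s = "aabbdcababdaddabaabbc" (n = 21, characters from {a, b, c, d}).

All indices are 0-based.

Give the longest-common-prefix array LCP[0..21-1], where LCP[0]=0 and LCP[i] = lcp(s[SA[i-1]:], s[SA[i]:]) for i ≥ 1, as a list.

rank | idx | suffix
   0 |  16 | aabbc
   1 |   0 | aabbdcababdaddabaabbc
   2 |  14 | abaabbc
   3 |   6 | ababdaddabaabbc
   4 |  17 | abbc
   5 |   1 | abbdcababdaddabaabbc
   6 |   8 | abdaddabaabbc
   7 |  11 | addabaabbc
   8 |  15 | baabbc
   9 |   7 | babdaddabaabbc
  10 |  18 | bbc
  11 |   2 | bbdcababdaddabaabbc
  12 |  19 | bc
  13 |   9 | bdaddabaabbc
  14 |   3 | bdcababdaddabaabbc
  15 |  20 | c
  16 |   5 | cababdaddabaabbc
  17 |  13 | dabaabbc
  18 |  10 | daddabaabbc
  19 |   4 | dcababdaddabaabbc
  20 |  12 | ddabaabbc

SA = [16, 0, 14, 6, 17, 1, 8, 11, 15, 7, 18, 2, 19, 9, 3, 20, 5, 13, 10, 4, 12]
rank  pair      lcp
   1  s[16:],s[0:]  4  'aabb'
   2  s[0:],s[14:]  1  'a'
   3  s[14:],s[6:]  3  'aba'
   4  s[6:],s[17:]  2  'ab'
   5  s[17:],s[1:]  3  'abb'
   6  s[1:],s[8:]  2  'ab'
   7  s[8:],s[11:]  1  'a'
   8  s[11:],s[15:]  0  ''
   9  s[15:],s[7:]  2  'ba'
  10  s[7:],s[18:]  1  'b'
  11  s[18:],s[2:]  2  'bb'
  12  s[2:],s[19:]  1  'b'
  13  s[19:],s[9:]  1  'b'
  14  s[9:],s[3:]  2  'bd'
  15  s[3:],s[20:]  0  ''
  16  s[20:],s[5:]  1  'c'
  17  s[5:],s[13:]  0  ''
  18  s[13:],s[10:]  2  'da'
  19  s[10:],s[4:]  1  'd'
  20  s[4:],s[12:]  1  'd'

[0, 4, 1, 3, 2, 3, 2, 1, 0, 2, 1, 2, 1, 1, 2, 0, 1, 0, 2, 1, 1]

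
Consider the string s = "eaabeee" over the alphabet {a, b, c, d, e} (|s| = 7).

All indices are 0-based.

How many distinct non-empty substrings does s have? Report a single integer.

23

sorted suffixes:
  #0 SA[0]=1  'aabeee'
  #1 SA[1]=2  'abeee'
  #2 SA[2]=3  'beee'
  #3 SA[3]=6  'e'
  #4 SA[4]=0  'eaabeee'
  #5 SA[5]=5  'ee'
  #6 SA[6]=4  'eee'

SA = [1, 2, 3, 6, 0, 5, 4]
[i] adj suffixes → lcp
  [1] 1/2 → 1 ('a')
  [2] 2/3 → 0 ('')
  [3] 3/6 → 0 ('')
  [4] 6/0 → 1 ('e')
  [5] 0/5 → 1 ('e')
  [6] 5/4 → 2 ('ee')

n(n+1)/2 = 7·8/2 = 28
Σ LCP = 0 + 1 + 0 + 0 + 1 + 1 + 2 = 5
distinct = 28 − 5 = 23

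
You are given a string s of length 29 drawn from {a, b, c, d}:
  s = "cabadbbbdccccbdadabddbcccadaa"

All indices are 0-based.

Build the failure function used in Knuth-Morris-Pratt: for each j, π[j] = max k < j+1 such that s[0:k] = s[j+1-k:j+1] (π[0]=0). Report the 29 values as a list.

[0, 0, 0, 0, 0, 0, 0, 0, 0, 1, 1, 1, 1, 0, 0, 0, 0, 0, 0, 0, 0, 0, 1, 1, 1, 2, 0, 0, 0]

π[0] = 0
j=1 s[j]='a': π[1]=0 (border '')
j=2 s[j]='b': π[2]=0 (border '')
j=3 s[j]='a': π[3]=0 (border '')
j=4 s[j]='d': π[4]=0 (border '')
j=5 s[j]='b': π[5]=0 (border '')
j=6 s[j]='b': π[6]=0 (border '')
j=7 s[j]='b': π[7]=0 (border '')
j=8 s[j]='d': π[8]=0 (border '')
j=9 s[j]='c': π[9]=1 (border 'c')
j=10 s[j]='c': k: 1→0; π[10]=1 (border 'c')
j=11 s[j]='c': k: 1→0; π[11]=1 (border 'c')
j=12 s[j]='c': k: 1→0; π[12]=1 (border 'c')
j=13 s[j]='b': k: 1→0; π[13]=0 (border '')
j=14 s[j]='d': π[14]=0 (border '')
j=15 s[j]='a': π[15]=0 (border '')
j=16 s[j]='d': π[16]=0 (border '')
j=17 s[j]='a': π[17]=0 (border '')
j=18 s[j]='b': π[18]=0 (border '')
j=19 s[j]='d': π[19]=0 (border '')
j=20 s[j]='d': π[20]=0 (border '')
j=21 s[j]='b': π[21]=0 (border '')
j=22 s[j]='c': π[22]=1 (border 'c')
j=23 s[j]='c': k: 1→0; π[23]=1 (border 'c')
j=24 s[j]='c': k: 1→0; π[24]=1 (border 'c')
j=25 s[j]='a': π[25]=2 (border 'ca')
j=26 s[j]='d': k: 2→0; π[26]=0 (border '')
j=27 s[j]='a': π[27]=0 (border '')
j=28 s[j]='a': π[28]=0 (border '')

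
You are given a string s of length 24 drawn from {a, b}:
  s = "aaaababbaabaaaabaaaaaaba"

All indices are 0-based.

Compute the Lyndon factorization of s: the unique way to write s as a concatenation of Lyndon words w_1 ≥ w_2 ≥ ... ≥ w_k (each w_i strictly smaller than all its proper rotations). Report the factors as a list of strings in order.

emit factor 1: 'aaaababbaab' (i=0, period=11)
emit factor 2: 'aaaab' (i=11, period=5)
emit factor 3: 'aaaaaab' (i=16, period=7)
emit factor 4: 'a' (i=23, period=1)

["aaaababbaab", "aaaab", "aaaaaab", "a"]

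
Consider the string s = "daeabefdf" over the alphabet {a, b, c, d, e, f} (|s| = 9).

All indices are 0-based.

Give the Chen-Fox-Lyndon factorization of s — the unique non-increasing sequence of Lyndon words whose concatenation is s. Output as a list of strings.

emit factor 1: 'd' (i=0, period=1)
emit factor 2: 'ae' (i=1, period=2)
emit factor 3: 'abefdf' (i=3, period=6)

["d", "ae", "abefdf"]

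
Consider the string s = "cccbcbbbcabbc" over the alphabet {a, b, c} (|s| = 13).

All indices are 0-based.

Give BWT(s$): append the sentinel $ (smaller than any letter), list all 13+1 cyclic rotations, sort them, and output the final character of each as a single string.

cccabbbcbbbcc$

rank  rotation        last
    0  $cccbcbbbcabbc  c
    1  abbc$cccbcbbbc  c
    2  bbbcabbc$cccbc  c
    3  bbc$cccbcbbbca  a
    4  bbcabbc$cccbcb  b
    5  bc$cccbcbbbcab  b
    6  bcabbc$cccbcbb  b
    7  bcbbbcabbc$ccc  c
    8  c$cccbcbbbcabb  b
    9  cabbc$cccbcbbb  b
   10  cbbbcabbc$cccb  b
   11  cbcbbbcabbc$cc  c
   12  ccbcbbbcabbc$c  c
   13  cccbcbbbcabbc$  $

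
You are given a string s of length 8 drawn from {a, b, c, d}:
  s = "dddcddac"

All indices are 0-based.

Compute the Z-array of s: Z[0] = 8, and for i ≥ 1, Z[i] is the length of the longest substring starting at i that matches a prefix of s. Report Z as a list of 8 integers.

Z[0]=8
i=1: fresh scan; Z[1]=2 grow→box=[1,3)
i=2: min(r-i=1, Z[1]=2)=1; Z[2]=1
i=3: fresh scan; Z[3]=0
i=4: fresh scan; Z[4]=2 grow→box=[4,6)
i=5: min(r-i=1, Z[1]=2)=1; Z[5]=1
i=6: fresh scan; Z[6]=0
i=7: fresh scan; Z[7]=0

[8, 2, 1, 0, 2, 1, 0, 0]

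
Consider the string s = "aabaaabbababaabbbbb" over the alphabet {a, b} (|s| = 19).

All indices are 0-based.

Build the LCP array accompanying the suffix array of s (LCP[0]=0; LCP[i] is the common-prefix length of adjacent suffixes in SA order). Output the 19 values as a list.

sorted suffixes:
  #0 SA[0]=3  'aaabbababaabbbbb'
  #1 SA[1]=0  'aabaaabbababaabbbbb'
  #2 SA[2]=4  'aabbababaabbbbb'
  #3 SA[3]=12  'aabbbbb'
  #4 SA[4]=1  'abaaabbababaabbbbb'
  #5 SA[5]=10  'abaabbbbb'
  #6 SA[6]=8  'ababaabbbbb'
  #7 SA[7]=5  'abbababaabbbbb'
  #8 SA[8]=13  'abbbbb'
  #9 SA[9]=18  'b'
  #10 SA[10]=2  'baaabbababaabbbbb'
  #11 SA[11]=11  'baabbbbb'
  #12 SA[12]=9  'babaabbbbb'
  #13 SA[13]=7  'bababaabbbbb'
  #14 SA[14]=17  'bb'
  #15 SA[15]=6  'bbababaabbbbb'
  #16 SA[16]=16  'bbb'
  #17 SA[17]=15  'bbbb'
  #18 SA[18]=14  'bbbbb'

SA = [3, 0, 4, 12, 1, 10, 8, 5, 13, 18, 2, 11, 9, 7, 17, 6, 16, 15, 14]
[i] adj suffixes → lcp
  [1] 3/0 → 2 ('aa')
  [2] 0/4 → 3 ('aab')
  [3] 4/12 → 4 ('aabb')
  [4] 12/1 → 1 ('a')
  [5] 1/10 → 4 ('abaa')
  [6] 10/8 → 3 ('aba')
  [7] 8/5 → 2 ('ab')
  [8] 5/13 → 3 ('abb')
  [9] 13/18 → 0 ('')
  [10] 18/2 → 1 ('b')
  [11] 2/11 → 3 ('baa')
  [12] 11/9 → 2 ('ba')
  [13] 9/7 → 4 ('baba')
  [14] 7/17 → 1 ('b')
  [15] 17/6 → 2 ('bb')
  [16] 6/16 → 2 ('bb')
  [17] 16/15 → 3 ('bbb')
  [18] 15/14 → 4 ('bbbb')

[0, 2, 3, 4, 1, 4, 3, 2, 3, 0, 1, 3, 2, 4, 1, 2, 2, 3, 4]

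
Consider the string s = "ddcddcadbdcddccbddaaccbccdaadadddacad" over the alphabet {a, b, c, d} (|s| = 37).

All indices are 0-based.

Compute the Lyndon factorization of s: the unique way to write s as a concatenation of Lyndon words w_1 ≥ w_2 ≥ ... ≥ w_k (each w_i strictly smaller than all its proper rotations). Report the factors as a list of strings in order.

emit factor 1: 'd' (i=0, period=1)
emit factor 2: 'd' (i=1, period=1)
emit factor 3: 'cdd' (i=2, period=3)
emit factor 4: 'c' (i=5, period=1)
emit factor 5: 'adbdcddccbdd' (i=6, period=12)
emit factor 6: 'aaccbccdaadadddacad' (i=18, period=19)

["d", "d", "cdd", "c", "adbdcddccbdd", "aaccbccdaadadddacad"]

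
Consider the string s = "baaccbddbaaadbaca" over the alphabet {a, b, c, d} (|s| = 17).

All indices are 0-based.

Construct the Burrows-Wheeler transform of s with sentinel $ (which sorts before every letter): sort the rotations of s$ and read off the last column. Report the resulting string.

rank  rotation            last
    0  $baaccbddbaaadbaca  a
    1  a$baaccbddbaaadbac  c
    2  aaadbaca$baaccbddb  b
    3  aaccbddbaaadbaca$b  b
    4  aadbaca$baaccbddba  a
    5  aca$baaccbddbaaadb  b
    6  accbddbaaadbaca$ba  a
    7  adbaca$baaccbddbaa  a
    8  baaadbaca$baaccbdd  d
    9  baaccbddbaaadbaca$  $
   10  baca$baaccbddbaaad  d
   11  bddbaaadbaca$baacc  c
   12  ca$baaccbddbaaadba  a
   13  cbddbaaadbaca$baac  c
   14  ccbddbaaadbaca$baa  a
   15  dbaaadbaca$baaccbd  d
   16  dbaca$baaccbddbaaa  a
   17  ddbaaadbaca$baaccb  b

acbbabaad$dcacadab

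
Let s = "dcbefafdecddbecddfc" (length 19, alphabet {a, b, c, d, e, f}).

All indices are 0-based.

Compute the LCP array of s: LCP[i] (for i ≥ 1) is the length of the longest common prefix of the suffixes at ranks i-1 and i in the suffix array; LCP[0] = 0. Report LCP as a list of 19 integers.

rank→(start, suffix):
  0 → (5, 'afdecddbecddfc')
  1 → (12, 'becddfc')
  2 → (2, 'befafdecddbecddfc')
  3 → (18, 'c')
  4 → (1, 'cbefafdecddbecddfc')
  5 → (9, 'cddbecddfc')
  6 → (14, 'cddfc')
  7 → (11, 'dbecddfc')
  8 → (0, 'dcbefafdecddbecddfc')
  9 → (10, 'ddbecddfc')
  10 → (15, 'ddfc')
  11 → (7, 'decddbecddfc')
  12 → (16, 'dfc')
  13 → (8, 'ecddbecddfc')
  14 → (13, 'ecddfc')
  15 → (3, 'efafdecddbecddfc')
  16 → (4, 'fafdecddbecddfc')
  17 → (17, 'fc')
  18 → (6, 'fdecddbecddfc')

SA = [5, 12, 2, 18, 1, 9, 14, 11, 0, 10, 15, 7, 16, 8, 13, 3, 4, 17, 6]
rank  pair      lcp
   1  s[5:],s[12:]  0  ''
   2  s[12:],s[2:]  2  'be'
   3  s[2:],s[18:]  0  ''
   4  s[18:],s[1:]  1  'c'
   5  s[1:],s[9:]  1  'c'
   6  s[9:],s[14:]  3  'cdd'
   7  s[14:],s[11:]  0  ''
   8  s[11:],s[0:]  1  'd'
   9  s[0:],s[10:]  1  'd'
  10  s[10:],s[15:]  2  'dd'
  11  s[15:],s[7:]  1  'd'
  12  s[7:],s[16:]  1  'd'
  13  s[16:],s[8:]  0  ''
  14  s[8:],s[13:]  4  'ecdd'
  15  s[13:],s[3:]  1  'e'
  16  s[3:],s[4:]  0  ''
  17  s[4:],s[17:]  1  'f'
  18  s[17:],s[6:]  1  'f'

[0, 0, 2, 0, 1, 1, 3, 0, 1, 1, 2, 1, 1, 0, 4, 1, 0, 1, 1]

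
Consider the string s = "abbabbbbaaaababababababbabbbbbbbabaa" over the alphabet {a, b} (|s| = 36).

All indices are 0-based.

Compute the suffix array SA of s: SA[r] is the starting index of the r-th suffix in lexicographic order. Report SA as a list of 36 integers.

rank | idx | suffix
   0 |  35 | a
   1 |  34 | aa
   2 |   8 | aaaababababababbabbbbbbbabaa
   3 |   9 | aaababababababbabbbbbbbabaa
   4 |  10 | aababababababbabbbbbbbabaa
   5 |  32 | abaa
   6 |  11 | ababababababbabbbbbbbabaa
   7 |  13 | abababababbabbbbbbbabaa
   8 |  15 | ababababbabbbbbbbabaa
   9 |  17 | abababbabbbbbbbabaa
  10 |  19 | ababbabbbbbbbabaa
  11 |   0 | abbabbbbaaaababababababbabbbbbbbabaa
  12 |  21 | abbabbbbbbbabaa
  13 |   3 | abbbbaaaababababababbabbbbbbbabaa
  14 |  24 | abbbbbbbabaa
  15 |  33 | baa
  16 |   7 | baaaababababababbabbbbbbbabaa
  17 |  31 | babaa
  18 |  12 | babababababbabbbbbbbabaa
  19 |  14 | bababababbabbbbbbbabaa
  20 |  16 | babababbabbbbbbbabaa
  21 |  18 | bababbabbbbbbbabaa
  22 |  20 | babbabbbbbbbabaa
  23 |   2 | babbbbaaaababababababbabbbbbbbabaa
  24 |  23 | babbbbbbbabaa
  25 |   6 | bbaaaababababababbabbbbbbbabaa
  26 |  30 | bbabaa
  27 |   1 | bbabbbbaaaababababababbabbbbbbbabaa
  28 |  22 | bbabbbbbbbabaa
  29 |   5 | bbbaaaababababababbabbbbbbbabaa
  30 |  29 | bbbabaa
  31 |   4 | bbbbaaaababababababbabbbbbbbabaa
  32 |  28 | bbbbabaa
  33 |  27 | bbbbbabaa
  34 |  26 | bbbbbbabaa
  35 |  25 | bbbbbbbabaa

[35, 34, 8, 9, 10, 32, 11, 13, 15, 17, 19, 0, 21, 3, 24, 33, 7, 31, 12, 14, 16, 18, 20, 2, 23, 6, 30, 1, 22, 5, 29, 4, 28, 27, 26, 25]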